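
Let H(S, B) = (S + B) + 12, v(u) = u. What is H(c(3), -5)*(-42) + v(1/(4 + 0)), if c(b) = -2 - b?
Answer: -335/4 ≈ -83.750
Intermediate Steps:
H(S, B) = 12 + B + S (H(S, B) = (B + S) + 12 = 12 + B + S)
H(c(3), -5)*(-42) + v(1/(4 + 0)) = (12 - 5 + (-2 - 1*3))*(-42) + 1/(4 + 0) = (12 - 5 + (-2 - 3))*(-42) + 1/4 = (12 - 5 - 5)*(-42) + ¼ = 2*(-42) + ¼ = -84 + ¼ = -335/4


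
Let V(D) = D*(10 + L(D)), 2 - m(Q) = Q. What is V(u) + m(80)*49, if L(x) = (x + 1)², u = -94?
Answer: -817768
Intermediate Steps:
m(Q) = 2 - Q
L(x) = (1 + x)²
V(D) = D*(10 + (1 + D)²)
V(u) + m(80)*49 = -94*(10 + (1 - 94)²) + (2 - 1*80)*49 = -94*(10 + (-93)²) + (2 - 80)*49 = -94*(10 + 8649) - 78*49 = -94*8659 - 3822 = -813946 - 3822 = -817768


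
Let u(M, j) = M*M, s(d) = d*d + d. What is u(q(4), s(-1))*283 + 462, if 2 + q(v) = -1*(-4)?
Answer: 1594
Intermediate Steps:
q(v) = 2 (q(v) = -2 - 1*(-4) = -2 + 4 = 2)
s(d) = d + d**2 (s(d) = d**2 + d = d + d**2)
u(M, j) = M**2
u(q(4), s(-1))*283 + 462 = 2**2*283 + 462 = 4*283 + 462 = 1132 + 462 = 1594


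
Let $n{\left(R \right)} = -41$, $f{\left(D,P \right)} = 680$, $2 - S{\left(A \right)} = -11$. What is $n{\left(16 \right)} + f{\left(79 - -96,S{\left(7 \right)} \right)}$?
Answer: $639$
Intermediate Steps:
$S{\left(A \right)} = 13$ ($S{\left(A \right)} = 2 - -11 = 2 + 11 = 13$)
$n{\left(16 \right)} + f{\left(79 - -96,S{\left(7 \right)} \right)} = -41 + 680 = 639$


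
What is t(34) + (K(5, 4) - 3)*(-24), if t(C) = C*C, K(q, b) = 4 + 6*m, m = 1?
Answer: 988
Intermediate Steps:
K(q, b) = 10 (K(q, b) = 4 + 6*1 = 4 + 6 = 10)
t(C) = C²
t(34) + (K(5, 4) - 3)*(-24) = 34² + (10 - 3)*(-24) = 1156 + 7*(-24) = 1156 - 168 = 988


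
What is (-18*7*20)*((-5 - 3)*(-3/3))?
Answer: -20160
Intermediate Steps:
(-18*7*20)*((-5 - 3)*(-3/3)) = (-126*20)*(-(-24)/3) = -(-20160)*(-1) = -2520*8 = -20160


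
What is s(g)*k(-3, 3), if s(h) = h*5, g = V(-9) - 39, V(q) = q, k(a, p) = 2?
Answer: -480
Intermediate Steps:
g = -48 (g = -9 - 39 = -48)
s(h) = 5*h
s(g)*k(-3, 3) = (5*(-48))*2 = -240*2 = -480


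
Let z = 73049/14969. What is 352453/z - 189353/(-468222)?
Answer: 2470291746831751/34203148878 ≈ 72224.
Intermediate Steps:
z = 73049/14969 (z = 73049*(1/14969) = 73049/14969 ≈ 4.8800)
352453/z - 189353/(-468222) = 352453/(73049/14969) - 189353/(-468222) = 352453*(14969/73049) - 189353*(-1/468222) = 5275868957/73049 + 189353/468222 = 2470291746831751/34203148878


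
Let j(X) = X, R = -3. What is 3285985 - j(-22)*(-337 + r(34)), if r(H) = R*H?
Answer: 3276327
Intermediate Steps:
r(H) = -3*H
3285985 - j(-22)*(-337 + r(34)) = 3285985 - (-22)*(-337 - 3*34) = 3285985 - (-22)*(-337 - 102) = 3285985 - (-22)*(-439) = 3285985 - 1*9658 = 3285985 - 9658 = 3276327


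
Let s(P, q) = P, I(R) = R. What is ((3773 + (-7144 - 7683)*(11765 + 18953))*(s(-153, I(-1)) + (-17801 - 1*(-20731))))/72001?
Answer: -1264790240101/72001 ≈ -1.7566e+7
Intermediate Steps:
((3773 + (-7144 - 7683)*(11765 + 18953))*(s(-153, I(-1)) + (-17801 - 1*(-20731))))/72001 = ((3773 + (-7144 - 7683)*(11765 + 18953))*(-153 + (-17801 - 1*(-20731))))/72001 = ((3773 - 14827*30718)*(-153 + (-17801 + 20731)))*(1/72001) = ((3773 - 455455786)*(-153 + 2930))*(1/72001) = -455452013*2777*(1/72001) = -1264790240101*1/72001 = -1264790240101/72001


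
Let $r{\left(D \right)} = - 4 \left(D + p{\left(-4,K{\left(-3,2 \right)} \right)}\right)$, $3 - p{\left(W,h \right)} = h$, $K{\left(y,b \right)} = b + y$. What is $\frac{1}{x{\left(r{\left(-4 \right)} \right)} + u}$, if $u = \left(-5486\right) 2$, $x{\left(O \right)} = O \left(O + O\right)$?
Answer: $- \frac{1}{10972} \approx -9.1141 \cdot 10^{-5}$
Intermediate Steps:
$p{\left(W,h \right)} = 3 - h$
$r{\left(D \right)} = -16 - 4 D$ ($r{\left(D \right)} = - 4 \left(D + \left(3 - \left(2 - 3\right)\right)\right) = - 4 \left(D + \left(3 - -1\right)\right) = - 4 \left(D + \left(3 + 1\right)\right) = - 4 \left(D + 4\right) = - 4 \left(4 + D\right) = -16 - 4 D$)
$x{\left(O \right)} = 2 O^{2}$ ($x{\left(O \right)} = O 2 O = 2 O^{2}$)
$u = -10972$
$\frac{1}{x{\left(r{\left(-4 \right)} \right)} + u} = \frac{1}{2 \left(-16 - -16\right)^{2} - 10972} = \frac{1}{2 \left(-16 + 16\right)^{2} - 10972} = \frac{1}{2 \cdot 0^{2} - 10972} = \frac{1}{2 \cdot 0 - 10972} = \frac{1}{0 - 10972} = \frac{1}{-10972} = - \frac{1}{10972}$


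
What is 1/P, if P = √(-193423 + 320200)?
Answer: √126777/126777 ≈ 0.0028085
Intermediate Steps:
P = √126777 ≈ 356.06
1/P = 1/(√126777) = √126777/126777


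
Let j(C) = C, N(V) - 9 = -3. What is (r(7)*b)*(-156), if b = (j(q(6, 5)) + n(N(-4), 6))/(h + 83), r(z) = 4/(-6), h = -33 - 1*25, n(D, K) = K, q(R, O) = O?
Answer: 1144/25 ≈ 45.760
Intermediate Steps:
N(V) = 6 (N(V) = 9 - 3 = 6)
h = -58 (h = -33 - 25 = -58)
r(z) = -⅔ (r(z) = 4*(-⅙) = -⅔)
b = 11/25 (b = (5 + 6)/(-58 + 83) = 11/25 ≈ 0.44000)
(r(7)*b)*(-156) = -⅔*11/25*(-156) = -22/75*(-156) = 1144/25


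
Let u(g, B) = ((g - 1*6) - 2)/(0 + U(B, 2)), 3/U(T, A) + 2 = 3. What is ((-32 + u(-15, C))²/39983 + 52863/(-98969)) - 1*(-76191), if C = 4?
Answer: 2713425623644961/35613697743 ≈ 76191.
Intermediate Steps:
U(T, A) = 3 (U(T, A) = 3/(-2 + 3) = 3/1 = 3*1 = 3)
u(g, B) = -8/3 + g/3 (u(g, B) = ((g - 1*6) - 2)/(0 + 3) = ((g - 6) - 2)/3 = ((-6 + g) - 2)*(⅓) = (-8 + g)*(⅓) = -8/3 + g/3)
((-32 + u(-15, C))²/39983 + 52863/(-98969)) - 1*(-76191) = ((-32 + (-8/3 + (⅓)*(-15)))²/39983 + 52863/(-98969)) - 1*(-76191) = ((-32 + (-8/3 - 5))²*(1/39983) + 52863*(-1/98969)) + 76191 = ((-32 - 23/3)²*(1/39983) - 52863/98969) + 76191 = ((-119/3)²*(1/39983) - 52863/98969) + 76191 = ((14161/9)*(1/39983) - 52863/98969) + 76191 = (14161/359847 - 52863/98969) + 76191 = -17621091952/35613697743 + 76191 = 2713425623644961/35613697743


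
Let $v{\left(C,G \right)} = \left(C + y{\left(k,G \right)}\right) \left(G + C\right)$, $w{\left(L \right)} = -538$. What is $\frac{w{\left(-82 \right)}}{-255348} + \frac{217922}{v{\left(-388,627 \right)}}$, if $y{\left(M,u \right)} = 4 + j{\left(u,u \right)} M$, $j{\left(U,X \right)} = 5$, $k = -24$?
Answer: $- \frac{771960299}{427197204} \approx -1.807$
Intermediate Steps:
$y{\left(M,u \right)} = 4 + 5 M$
$v{\left(C,G \right)} = \left(-116 + C\right) \left(C + G\right)$ ($v{\left(C,G \right)} = \left(C + \left(4 + 5 \left(-24\right)\right)\right) \left(G + C\right) = \left(C + \left(4 - 120\right)\right) \left(C + G\right) = \left(C - 116\right) \left(C + G\right) = \left(-116 + C\right) \left(C + G\right)$)
$\frac{w{\left(-82 \right)}}{-255348} + \frac{217922}{v{\left(-388,627 \right)}} = - \frac{538}{-255348} + \frac{217922}{\left(-388\right)^{2} - -45008 - 72732 - 243276} = \left(-538\right) \left(- \frac{1}{255348}\right) + \frac{217922}{150544 + 45008 - 72732 - 243276} = \frac{269}{127674} + \frac{217922}{-120456} = \frac{269}{127674} + 217922 \left(- \frac{1}{120456}\right) = \frac{269}{127674} - \frac{108961}{60228} = - \frac{771960299}{427197204}$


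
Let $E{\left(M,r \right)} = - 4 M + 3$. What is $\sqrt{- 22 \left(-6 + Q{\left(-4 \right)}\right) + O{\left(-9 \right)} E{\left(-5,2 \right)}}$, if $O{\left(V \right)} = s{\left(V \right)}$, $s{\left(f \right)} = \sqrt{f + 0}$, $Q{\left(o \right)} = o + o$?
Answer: $\sqrt{308 + 69 i} \approx 17.658 + 1.9538 i$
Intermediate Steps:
$Q{\left(o \right)} = 2 o$
$E{\left(M,r \right)} = 3 - 4 M$
$s{\left(f \right)} = \sqrt{f}$
$O{\left(V \right)} = \sqrt{V}$
$\sqrt{- 22 \left(-6 + Q{\left(-4 \right)}\right) + O{\left(-9 \right)} E{\left(-5,2 \right)}} = \sqrt{- 22 \left(-6 + 2 \left(-4\right)\right) + \sqrt{-9} \left(3 - -20\right)} = \sqrt{- 22 \left(-6 - 8\right) + 3 i \left(3 + 20\right)} = \sqrt{\left(-22\right) \left(-14\right) + 3 i 23} = \sqrt{308 + 69 i}$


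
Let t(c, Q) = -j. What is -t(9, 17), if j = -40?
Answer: -40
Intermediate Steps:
t(c, Q) = 40 (t(c, Q) = -1*(-40) = 40)
-t(9, 17) = -1*40 = -40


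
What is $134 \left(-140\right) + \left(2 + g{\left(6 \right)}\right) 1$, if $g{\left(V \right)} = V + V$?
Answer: $-18746$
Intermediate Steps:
$g{\left(V \right)} = 2 V$
$134 \left(-140\right) + \left(2 + g{\left(6 \right)}\right) 1 = 134 \left(-140\right) + \left(2 + 2 \cdot 6\right) 1 = -18760 + \left(2 + 12\right) 1 = -18760 + 14 \cdot 1 = -18760 + 14 = -18746$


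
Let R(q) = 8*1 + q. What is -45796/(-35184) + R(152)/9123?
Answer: 11761843/8916212 ≈ 1.3192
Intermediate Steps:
R(q) = 8 + q
-45796/(-35184) + R(152)/9123 = -45796/(-35184) + (8 + 152)/9123 = -45796*(-1/35184) + 160*(1/9123) = 11449/8796 + 160/9123 = 11761843/8916212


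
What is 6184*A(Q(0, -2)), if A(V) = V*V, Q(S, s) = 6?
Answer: 222624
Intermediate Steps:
A(V) = V**2
6184*A(Q(0, -2)) = 6184*6**2 = 6184*36 = 222624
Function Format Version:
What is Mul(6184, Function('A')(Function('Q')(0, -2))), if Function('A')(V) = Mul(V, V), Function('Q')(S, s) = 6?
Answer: 222624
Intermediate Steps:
Function('A')(V) = Pow(V, 2)
Mul(6184, Function('A')(Function('Q')(0, -2))) = Mul(6184, Pow(6, 2)) = Mul(6184, 36) = 222624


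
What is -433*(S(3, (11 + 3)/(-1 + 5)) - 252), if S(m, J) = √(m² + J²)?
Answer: 109116 - 433*√85/2 ≈ 1.0712e+5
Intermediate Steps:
S(m, J) = √(J² + m²)
-433*(S(3, (11 + 3)/(-1 + 5)) - 252) = -433*(√(((11 + 3)/(-1 + 5))² + 3²) - 252) = -433*(√((14/4)² + 9) - 252) = -433*(√((14*(¼))² + 9) - 252) = -433*(√((7/2)² + 9) - 252) = -433*(√(49/4 + 9) - 252) = -433*(√(85/4) - 252) = -433*(√85/2 - 252) = -433*(-252 + √85/2) = 109116 - 433*√85/2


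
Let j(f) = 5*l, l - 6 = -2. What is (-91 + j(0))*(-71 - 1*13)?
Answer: 5964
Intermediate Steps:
l = 4 (l = 6 - 2 = 4)
j(f) = 20 (j(f) = 5*4 = 20)
(-91 + j(0))*(-71 - 1*13) = (-91 + 20)*(-71 - 1*13) = -71*(-71 - 13) = -71*(-84) = 5964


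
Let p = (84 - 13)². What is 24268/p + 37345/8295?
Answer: 11130263/1194717 ≈ 9.3162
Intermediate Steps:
p = 5041 (p = 71² = 5041)
24268/p + 37345/8295 = 24268/5041 + 37345/8295 = 24268*(1/5041) + 37345*(1/8295) = 24268/5041 + 1067/237 = 11130263/1194717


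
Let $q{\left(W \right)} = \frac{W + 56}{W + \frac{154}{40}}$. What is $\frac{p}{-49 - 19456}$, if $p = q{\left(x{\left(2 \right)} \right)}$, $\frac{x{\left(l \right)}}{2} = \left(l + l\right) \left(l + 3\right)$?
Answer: $- \frac{384}{3421177} \approx -0.00011224$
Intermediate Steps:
$x{\left(l \right)} = 4 l \left(3 + l\right)$ ($x{\left(l \right)} = 2 \left(l + l\right) \left(l + 3\right) = 2 \cdot 2 l \left(3 + l\right) = 4 l \left(3 + l\right)$)
$q{\left(W \right)} = \frac{56 + W}{\frac{77}{20} + W}$ ($q{\left(W \right)} = \frac{56 + W}{W + 154 \cdot \frac{1}{40}} = \frac{56 + W}{W + \frac{77}{20}} = \frac{56 + W}{\frac{77}{20} + W}$)
$p = \frac{1920}{877}$ ($p = \frac{20 \left(56 + 4 \cdot 2 \left(3 + 2\right)\right)}{77 + 20 \cdot 4 \cdot 2 \left(3 + 2\right)} = \frac{20 \left(56 + 4 \cdot 2 \cdot 5\right)}{77 + 20 \cdot 4 \cdot 2 \cdot 5} = \frac{20 \left(56 + 40\right)}{77 + 20 \cdot 40} = 20 \frac{1}{77 + 800} \cdot 96 = 20 \cdot \frac{1}{877} \cdot 96 = \frac{1920}{877} \approx 2.1893$)
$\frac{p}{-49 - 19456} = \frac{1920}{877 \left(-49 - 19456\right)} = \frac{1920}{877 \left(-19505\right)} = \frac{1920}{877} \left(- \frac{1}{19505}\right) = - \frac{384}{3421177}$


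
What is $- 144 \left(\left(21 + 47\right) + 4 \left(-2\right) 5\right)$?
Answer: $-4032$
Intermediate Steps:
$- 144 \left(\left(21 + 47\right) + 4 \left(-2\right) 5\right) = - 144 \left(68 - 40\right) = \left(-144\right) 28 = -4032$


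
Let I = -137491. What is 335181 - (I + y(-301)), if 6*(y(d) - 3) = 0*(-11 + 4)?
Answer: 472669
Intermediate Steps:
y(d) = 3 (y(d) = 3 + (0*(-11 + 4))/6 = 3 + (0*(-7))/6 = 3 + (⅙)*0 = 3 + 0 = 3)
335181 - (I + y(-301)) = 335181 - (-137491 + 3) = 335181 - 1*(-137488) = 335181 + 137488 = 472669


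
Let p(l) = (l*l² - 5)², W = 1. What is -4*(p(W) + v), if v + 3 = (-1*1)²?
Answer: -56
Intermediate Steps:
v = -2 (v = -3 + (-1*1)² = -3 + (-1)² = -3 + 1 = -2)
p(l) = (-5 + l³)² (p(l) = (l³ - 5)² = (-5 + l³)²)
-4*(p(W) + v) = -4*((-5 + 1³)² - 2) = -4*((-5 + 1)² - 2) = -4*((-4)² - 2) = -4*(16 - 2) = -4*14 = -56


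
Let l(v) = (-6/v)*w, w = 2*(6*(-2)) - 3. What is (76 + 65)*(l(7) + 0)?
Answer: 22842/7 ≈ 3263.1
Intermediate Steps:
w = -27 (w = 2*(-12) - 3 = -24 - 3 = -27)
l(v) = 162/v (l(v) = -6/v*(-27) = 162/v)
(76 + 65)*(l(7) + 0) = (76 + 65)*(162/7 + 0) = 141*(162*(⅐) + 0) = 141*(162/7 + 0) = 141*(162/7) = 22842/7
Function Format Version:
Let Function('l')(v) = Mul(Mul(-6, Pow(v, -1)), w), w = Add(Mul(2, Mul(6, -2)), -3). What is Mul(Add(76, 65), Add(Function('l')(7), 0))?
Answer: Rational(22842, 7) ≈ 3263.1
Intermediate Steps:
w = -27 (w = Add(Mul(2, -12), -3) = Add(-24, -3) = -27)
Function('l')(v) = Mul(162, Pow(v, -1)) (Function('l')(v) = Mul(Mul(-6, Pow(v, -1)), -27) = Mul(162, Pow(v, -1)))
Mul(Add(76, 65), Add(Function('l')(7), 0)) = Mul(Add(76, 65), Add(Mul(162, Pow(7, -1)), 0)) = Mul(141, Add(Mul(162, Rational(1, 7)), 0)) = Mul(141, Add(Rational(162, 7), 0)) = Mul(141, Rational(162, 7)) = Rational(22842, 7)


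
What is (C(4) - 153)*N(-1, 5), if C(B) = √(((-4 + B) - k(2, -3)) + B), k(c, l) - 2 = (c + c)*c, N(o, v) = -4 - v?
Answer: 1377 - 9*I*√6 ≈ 1377.0 - 22.045*I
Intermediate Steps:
k(c, l) = 2 + 2*c² (k(c, l) = 2 + (c + c)*c = 2 + (2*c)*c = 2 + 2*c²)
C(B) = √(-14 + 2*B) (C(B) = √(((-4 + B) - (2 + 2*2²)) + B) = √(((-4 + B) - (2 + 2*4)) + B) = √(((-4 + B) - (2 + 8)) + B) = √(((-4 + B) - 1*10) + B) = √(((-4 + B) - 10) + B) = √((-14 + B) + B) = √(-14 + 2*B))
(C(4) - 153)*N(-1, 5) = (√(-14 + 2*4) - 153)*(-4 - 1*5) = (√(-14 + 8) - 153)*(-4 - 5) = (√(-6) - 153)*(-9) = (I*√6 - 153)*(-9) = (-153 + I*√6)*(-9) = 1377 - 9*I*√6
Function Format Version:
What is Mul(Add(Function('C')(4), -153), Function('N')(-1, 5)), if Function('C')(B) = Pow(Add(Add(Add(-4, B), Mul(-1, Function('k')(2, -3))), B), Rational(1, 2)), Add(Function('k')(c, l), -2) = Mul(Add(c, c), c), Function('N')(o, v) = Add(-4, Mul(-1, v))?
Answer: Add(1377, Mul(-9, I, Pow(6, Rational(1, 2)))) ≈ Add(1377.0, Mul(-22.045, I))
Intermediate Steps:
Function('k')(c, l) = Add(2, Mul(2, Pow(c, 2))) (Function('k')(c, l) = Add(2, Mul(Add(c, c), c)) = Add(2, Mul(Mul(2, c), c)) = Add(2, Mul(2, Pow(c, 2))))
Function('C')(B) = Pow(Add(-14, Mul(2, B)), Rational(1, 2)) (Function('C')(B) = Pow(Add(Add(Add(-4, B), Mul(-1, Add(2, Mul(2, Pow(2, 2))))), B), Rational(1, 2)) = Pow(Add(Add(Add(-4, B), Mul(-1, Add(2, Mul(2, 4)))), B), Rational(1, 2)) = Pow(Add(Add(Add(-4, B), Mul(-1, Add(2, 8))), B), Rational(1, 2)) = Pow(Add(Add(Add(-4, B), Mul(-1, 10)), B), Rational(1, 2)) = Pow(Add(Add(Add(-4, B), -10), B), Rational(1, 2)) = Pow(Add(Add(-14, B), B), Rational(1, 2)) = Pow(Add(-14, Mul(2, B)), Rational(1, 2)))
Mul(Add(Function('C')(4), -153), Function('N')(-1, 5)) = Mul(Add(Pow(Add(-14, Mul(2, 4)), Rational(1, 2)), -153), Add(-4, Mul(-1, 5))) = Mul(Add(Pow(Add(-14, 8), Rational(1, 2)), -153), Add(-4, -5)) = Mul(Add(Pow(-6, Rational(1, 2)), -153), -9) = Mul(Add(Mul(I, Pow(6, Rational(1, 2))), -153), -9) = Mul(Add(-153, Mul(I, Pow(6, Rational(1, 2)))), -9) = Add(1377, Mul(-9, I, Pow(6, Rational(1, 2))))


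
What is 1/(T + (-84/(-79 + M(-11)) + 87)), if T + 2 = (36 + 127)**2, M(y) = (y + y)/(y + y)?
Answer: 13/346516 ≈ 3.7516e-5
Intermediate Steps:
M(y) = 1 (M(y) = (2*y)/((2*y)) = (2*y)*(1/(2*y)) = 1)
T = 26567 (T = -2 + (36 + 127)**2 = -2 + 163**2 = -2 + 26569 = 26567)
1/(T + (-84/(-79 + M(-11)) + 87)) = 1/(26567 + (-84/(-79 + 1) + 87)) = 1/(26567 + (-84/(-78) + 87)) = 1/(26567 + (-84*(-1/78) + 87)) = 1/(26567 + (14/13 + 87)) = 1/(26567 + 1145/13) = 1/(346516/13) = 13/346516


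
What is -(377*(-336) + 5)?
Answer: 126667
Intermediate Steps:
-(377*(-336) + 5) = -(-126672 + 5) = -1*(-126667) = 126667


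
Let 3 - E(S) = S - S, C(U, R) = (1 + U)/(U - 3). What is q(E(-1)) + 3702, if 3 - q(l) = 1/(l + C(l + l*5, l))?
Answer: 237105/64 ≈ 3704.8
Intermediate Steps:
C(U, R) = (1 + U)/(-3 + U)
E(S) = 3 (E(S) = 3 - (S - S) = 3 - 1*0 = 3 + 0 = 3)
q(l) = 3 - 1/(l + (1 + 6*l)/(-3 + 6*l)) (q(l) = 3 - 1/(l + (1 + (l + l*5))/(-3 + (l + l*5))) = 3 - 1/(l + (1 + (l + 5*l))/(-3 + (l + 5*l))) = 3 - 1/(l + (1 + 6*l)/(-3 + 6*l)))
q(E(-1)) + 3702 = 3*(2 + 3 + 6*3**2)/(1 + 3*3 + 6*3**2) + 3702 = 3*(2 + 3 + 6*9)/(1 + 9 + 6*9) + 3702 = 3*(2 + 3 + 54)/(1 + 9 + 54) + 3702 = 3*59/64 + 3702 = 3*(1/64)*59 + 3702 = 177/64 + 3702 = 237105/64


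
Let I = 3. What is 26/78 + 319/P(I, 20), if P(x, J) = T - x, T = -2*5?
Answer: -944/39 ≈ -24.205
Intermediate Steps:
T = -10
P(x, J) = -10 - x
26/78 + 319/P(I, 20) = 26/78 + 319/(-10 - 1*3) = 26*(1/78) + 319/(-10 - 3) = ⅓ + 319/(-13) = ⅓ + 319*(-1/13) = ⅓ - 319/13 = -944/39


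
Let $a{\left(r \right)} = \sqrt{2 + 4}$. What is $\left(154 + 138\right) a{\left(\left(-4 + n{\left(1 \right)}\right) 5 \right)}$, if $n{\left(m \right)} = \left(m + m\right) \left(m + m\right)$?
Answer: $292 \sqrt{6} \approx 715.25$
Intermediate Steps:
$n{\left(m \right)} = 4 m^{2}$ ($n{\left(m \right)} = 2 m 2 m = 4 m^{2}$)
$a{\left(r \right)} = \sqrt{6}$
$\left(154 + 138\right) a{\left(\left(-4 + n{\left(1 \right)}\right) 5 \right)} = \left(154 + 138\right) \sqrt{6} = 292 \sqrt{6}$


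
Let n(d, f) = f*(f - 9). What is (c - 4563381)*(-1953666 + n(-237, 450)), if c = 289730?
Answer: 7501180613616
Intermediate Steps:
n(d, f) = f*(-9 + f)
(c - 4563381)*(-1953666 + n(-237, 450)) = (289730 - 4563381)*(-1953666 + 450*(-9 + 450)) = -4273651*(-1953666 + 450*441) = -4273651*(-1953666 + 198450) = -4273651*(-1755216) = 7501180613616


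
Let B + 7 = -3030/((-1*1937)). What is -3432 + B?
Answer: -6658313/1937 ≈ -3437.4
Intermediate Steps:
B = -10529/1937 (B = -7 - 3030/((-1*1937)) = -7 - 3030/(-1937) = -7 - 3030*(-1/1937) = -7 + 3030/1937 = -10529/1937 ≈ -5.4357)
-3432 + B = -3432 - 10529/1937 = -6658313/1937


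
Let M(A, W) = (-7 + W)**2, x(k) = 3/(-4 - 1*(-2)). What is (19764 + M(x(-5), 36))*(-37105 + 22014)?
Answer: -310950055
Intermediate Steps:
x(k) = -3/2 (x(k) = 3/(-4 + 2) = 3/(-2) = 3*(-1/2) = -3/2)
(19764 + M(x(-5), 36))*(-37105 + 22014) = (19764 + (-7 + 36)**2)*(-37105 + 22014) = (19764 + 29**2)*(-15091) = (19764 + 841)*(-15091) = 20605*(-15091) = -310950055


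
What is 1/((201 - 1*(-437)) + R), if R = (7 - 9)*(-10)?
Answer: 1/658 ≈ 0.0015198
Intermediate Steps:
R = 20 (R = -2*(-10) = 20)
1/((201 - 1*(-437)) + R) = 1/((201 - 1*(-437)) + 20) = 1/((201 + 437) + 20) = 1/(638 + 20) = 1/658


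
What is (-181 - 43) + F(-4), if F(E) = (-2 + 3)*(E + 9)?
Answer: -219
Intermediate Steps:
F(E) = 9 + E (F(E) = 1*(9 + E) = 9 + E)
(-181 - 43) + F(-4) = (-181 - 43) + (9 - 4) = -224 + 5 = -219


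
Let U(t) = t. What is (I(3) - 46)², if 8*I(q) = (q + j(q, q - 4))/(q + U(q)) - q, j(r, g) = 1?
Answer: 1234321/576 ≈ 2142.9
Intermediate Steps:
I(q) = -q/8 + (1 + q)/(16*q) (I(q) = ((q + 1)/(q + q) - q)/8 = ((1 + q)/((2*q)) - q)/8 = ((1 + q)*(1/(2*q)) - q)/8 = ((1 + q)/(2*q) - q)/8 = (-q + (1 + q)/(2*q))/8 = -q/8 + (1 + q)/(16*q))
(I(3) - 46)² = ((1/16)*(1 + 3 - 2*3²)/3 - 46)² = ((1/16)*(⅓)*(1 + 3 - 2*9) - 46)² = ((1/16)*(⅓)*(1 + 3 - 18) - 46)² = ((1/16)*(⅓)*(-14) - 46)² = (-7/24 - 46)² = (-1111/24)² = 1234321/576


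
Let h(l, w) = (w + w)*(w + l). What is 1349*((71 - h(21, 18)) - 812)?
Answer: -2893605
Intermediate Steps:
h(l, w) = 2*w*(l + w) (h(l, w) = (2*w)*(l + w) = 2*w*(l + w))
1349*((71 - h(21, 18)) - 812) = 1349*((71 - 2*18*(21 + 18)) - 812) = 1349*((71 - 2*18*39) - 812) = 1349*((71 - 1*1404) - 812) = 1349*((71 - 1404) - 812) = 1349*(-1333 - 812) = 1349*(-2145) = -2893605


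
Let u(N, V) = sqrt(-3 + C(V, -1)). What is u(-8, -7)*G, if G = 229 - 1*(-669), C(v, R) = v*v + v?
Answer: 898*sqrt(39) ≈ 5608.0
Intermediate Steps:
C(v, R) = v + v**2 (C(v, R) = v**2 + v = v + v**2)
u(N, V) = sqrt(-3 + V*(1 + V))
G = 898 (G = 229 + 669 = 898)
u(-8, -7)*G = sqrt(-3 - 7*(1 - 7))*898 = sqrt(-3 - 7*(-6))*898 = sqrt(-3 + 42)*898 = sqrt(39)*898 = 898*sqrt(39)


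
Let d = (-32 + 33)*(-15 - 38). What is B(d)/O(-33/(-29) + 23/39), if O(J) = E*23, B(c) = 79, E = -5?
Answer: -79/115 ≈ -0.68696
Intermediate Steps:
d = -53 (d = 1*(-53) = -53)
O(J) = -115 (O(J) = -5*23 = -115)
B(d)/O(-33/(-29) + 23/39) = 79/(-115) = 79*(-1/115) = -79/115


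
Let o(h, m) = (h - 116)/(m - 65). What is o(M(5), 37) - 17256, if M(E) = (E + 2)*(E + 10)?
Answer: -483157/28 ≈ -17256.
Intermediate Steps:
M(E) = (2 + E)*(10 + E)
o(h, m) = (-116 + h)/(-65 + m)
o(M(5), 37) - 17256 = (-116 + (20 + 5**2 + 12*5))/(-65 + 37) - 17256 = (-116 + (20 + 25 + 60))/(-28) - 17256 = -(-116 + 105)/28 - 17256 = -1/28*(-11) - 17256 = 11/28 - 17256 = -483157/28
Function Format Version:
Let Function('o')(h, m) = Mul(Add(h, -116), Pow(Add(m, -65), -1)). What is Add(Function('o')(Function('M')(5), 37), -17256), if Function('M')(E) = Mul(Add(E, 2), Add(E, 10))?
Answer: Rational(-483157, 28) ≈ -17256.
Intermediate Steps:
Function('M')(E) = Mul(Add(2, E), Add(10, E))
Function('o')(h, m) = Mul(Pow(Add(-65, m), -1), Add(-116, h)) (Function('o')(h, m) = Mul(Add(-116, h), Pow(Add(-65, m), -1)) = Mul(Pow(Add(-65, m), -1), Add(-116, h)))
Add(Function('o')(Function('M')(5), 37), -17256) = Add(Mul(Pow(Add(-65, 37), -1), Add(-116, Add(20, Pow(5, 2), Mul(12, 5)))), -17256) = Add(Mul(Pow(-28, -1), Add(-116, Add(20, 25, 60))), -17256) = Add(Mul(Rational(-1, 28), Add(-116, 105)), -17256) = Add(Mul(Rational(-1, 28), -11), -17256) = Add(Rational(11, 28), -17256) = Rational(-483157, 28)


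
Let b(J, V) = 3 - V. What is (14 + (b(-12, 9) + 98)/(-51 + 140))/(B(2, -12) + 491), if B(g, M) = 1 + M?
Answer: 223/7120 ≈ 0.031320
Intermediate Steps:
(14 + (b(-12, 9) + 98)/(-51 + 140))/(B(2, -12) + 491) = (14 + ((3 - 1*9) + 98)/(-51 + 140))/((1 - 12) + 491) = (14 + ((3 - 9) + 98)/89)/(-11 + 491) = (14 + (-6 + 98)*(1/89))/480 = (14 + 92*(1/89))*(1/480) = (14 + 92/89)*(1/480) = (1338/89)*(1/480) = 223/7120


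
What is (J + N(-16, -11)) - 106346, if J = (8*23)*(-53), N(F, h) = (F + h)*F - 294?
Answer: -115960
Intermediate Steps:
N(F, h) = -294 + F*(F + h) (N(F, h) = F*(F + h) - 294 = -294 + F*(F + h))
J = -9752 (J = 184*(-53) = -9752)
(J + N(-16, -11)) - 106346 = (-9752 + (-294 + (-16)² - 16*(-11))) - 106346 = (-9752 + (-294 + 256 + 176)) - 106346 = (-9752 + 138) - 106346 = -9614 - 106346 = -115960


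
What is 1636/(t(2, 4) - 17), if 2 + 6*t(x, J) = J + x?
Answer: -4908/49 ≈ -100.16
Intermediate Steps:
t(x, J) = -1/3 + J/6 + x/6 (t(x, J) = -1/3 + (J + x)/6 = -1/3 + (J/6 + x/6) = -1/3 + J/6 + x/6)
1636/(t(2, 4) - 17) = 1636/((-1/3 + (1/6)*4 + (1/6)*2) - 17) = 1636/((-1/3 + 2/3 + 1/3) - 17) = 1636/(2/3 - 17) = 1636/(-49/3) = -3/49*1636 = -4908/49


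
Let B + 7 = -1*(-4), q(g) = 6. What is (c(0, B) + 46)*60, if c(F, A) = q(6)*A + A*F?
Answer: 1680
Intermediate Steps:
B = -3 (B = -7 - 1*(-4) = -7 + 4 = -3)
c(F, A) = 6*A + A*F
(c(0, B) + 46)*60 = (-3*(6 + 0) + 46)*60 = (-3*6 + 46)*60 = (-18 + 46)*60 = 28*60 = 1680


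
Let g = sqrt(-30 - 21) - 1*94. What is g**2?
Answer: (94 - I*sqrt(51))**2 ≈ 8785.0 - 1342.6*I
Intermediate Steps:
g = -94 + I*sqrt(51) (g = sqrt(-51) - 94 = I*sqrt(51) - 94 = -94 + I*sqrt(51) ≈ -94.0 + 7.1414*I)
g**2 = (-94 + I*sqrt(51))**2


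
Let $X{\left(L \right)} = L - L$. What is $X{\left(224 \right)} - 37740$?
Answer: $-37740$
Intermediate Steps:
$X{\left(L \right)} = 0$
$X{\left(224 \right)} - 37740 = 0 - 37740 = -37740$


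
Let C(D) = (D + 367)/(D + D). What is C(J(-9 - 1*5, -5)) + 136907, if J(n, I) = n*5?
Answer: 19166683/140 ≈ 1.3691e+5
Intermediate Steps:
J(n, I) = 5*n
C(D) = (367 + D)/(2*D) (C(D) = (367 + D)/((2*D)) = (367 + D)*(1/(2*D)) = (367 + D)/(2*D))
C(J(-9 - 1*5, -5)) + 136907 = (367 + 5*(-9 - 1*5))/(2*((5*(-9 - 1*5)))) + 136907 = (367 + 5*(-9 - 5))/(2*((5*(-9 - 5)))) + 136907 = (367 + 5*(-14))/(2*((5*(-14)))) + 136907 = (½)*(367 - 70)/(-70) + 136907 = (½)*(-1/70)*297 + 136907 = -297/140 + 136907 = 19166683/140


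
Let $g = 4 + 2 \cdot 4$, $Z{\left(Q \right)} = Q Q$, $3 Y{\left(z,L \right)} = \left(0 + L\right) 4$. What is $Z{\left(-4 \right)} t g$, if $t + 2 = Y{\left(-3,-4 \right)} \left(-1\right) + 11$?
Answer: $2752$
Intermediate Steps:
$Y{\left(z,L \right)} = \frac{4 L}{3}$ ($Y{\left(z,L \right)} = \frac{\left(0 + L\right) 4}{3} = \frac{L 4}{3} = \frac{4 L}{3}$)
$Z{\left(Q \right)} = Q^{2}$
$t = \frac{43}{3}$ ($t = -2 + \left(\frac{4}{3} \left(-4\right) \left(-1\right) + 11\right) = -2 + \left(\left(- \frac{16}{3}\right) \left(-1\right) + 11\right) = -2 + \left(\frac{16}{3} + 11\right) = -2 + \frac{49}{3} = \frac{43}{3} \approx 14.333$)
$g = 12$ ($g = 4 + 8 = 12$)
$Z{\left(-4 \right)} t g = \left(-4\right)^{2} \cdot \frac{43}{3} \cdot 12 = 16 \cdot \frac{43}{3} \cdot 12 = \frac{688}{3} \cdot 12 = 2752$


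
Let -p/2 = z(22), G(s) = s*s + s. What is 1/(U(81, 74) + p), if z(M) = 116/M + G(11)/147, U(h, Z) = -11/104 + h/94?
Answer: -2634632/30523371 ≈ -0.086315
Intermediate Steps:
U(h, Z) = -11/104 + h/94 (U(h, Z) = -11*1/104 + h*(1/94) = -11/104 + h/94)
G(s) = s + s² (G(s) = s² + s = s + s²)
z(M) = 44/49 + 116/M (z(M) = 116/M + (11*(1 + 11))/147 = 116/M + (11*12)*(1/147) = 116/M + 132*(1/147) = 116/M + 44/49 = 44/49 + 116/M)
p = -6652/539 (p = -2*(44/49 + 116/22) = -2*(44/49 + 116*(1/22)) = -2*(44/49 + 58/11) = -2*3326/539 = -6652/539 ≈ -12.341)
1/(U(81, 74) + p) = 1/((-11/104 + (1/94)*81) - 6652/539) = 1/((-11/104 + 81/94) - 6652/539) = 1/(3695/4888 - 6652/539) = 1/(-30523371/2634632) = -2634632/30523371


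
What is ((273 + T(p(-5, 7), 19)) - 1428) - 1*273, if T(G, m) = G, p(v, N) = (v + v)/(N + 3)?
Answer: -1429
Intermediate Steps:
p(v, N) = 2*v/(3 + N) (p(v, N) = (2*v)/(3 + N) = 2*v/(3 + N))
((273 + T(p(-5, 7), 19)) - 1428) - 1*273 = ((273 + 2*(-5)/(3 + 7)) - 1428) - 1*273 = ((273 + 2*(-5)/10) - 1428) - 273 = ((273 + 2*(-5)*(⅒)) - 1428) - 273 = ((273 - 1) - 1428) - 273 = (272 - 1428) - 273 = -1156 - 273 = -1429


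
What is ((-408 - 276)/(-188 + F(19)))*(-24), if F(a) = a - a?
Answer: -4104/47 ≈ -87.319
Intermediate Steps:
F(a) = 0
((-408 - 276)/(-188 + F(19)))*(-24) = ((-408 - 276)/(-188 + 0))*(-24) = -684/(-188)*(-24) = -684*(-1/188)*(-24) = (171/47)*(-24) = -4104/47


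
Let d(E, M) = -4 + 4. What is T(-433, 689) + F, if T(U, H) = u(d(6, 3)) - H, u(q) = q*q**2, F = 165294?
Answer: 164605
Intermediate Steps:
d(E, M) = 0
u(q) = q**3
T(U, H) = -H (T(U, H) = 0**3 - H = 0 - H = -H)
T(-433, 689) + F = -1*689 + 165294 = -689 + 165294 = 164605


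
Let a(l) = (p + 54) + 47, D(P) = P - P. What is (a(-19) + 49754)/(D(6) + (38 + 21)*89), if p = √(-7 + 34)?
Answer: 845/89 + 3*√3/5251 ≈ 9.4954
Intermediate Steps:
D(P) = 0
p = 3*√3 (p = √27 = 3*√3 ≈ 5.1962)
a(l) = 101 + 3*√3 (a(l) = (3*√3 + 54) + 47 = (54 + 3*√3) + 47 = 101 + 3*√3)
(a(-19) + 49754)/(D(6) + (38 + 21)*89) = ((101 + 3*√3) + 49754)/(0 + (38 + 21)*89) = (49855 + 3*√3)/(0 + 59*89) = (49855 + 3*√3)/(0 + 5251) = (49855 + 3*√3)/5251 = (49855 + 3*√3)*(1/5251) = 845/89 + 3*√3/5251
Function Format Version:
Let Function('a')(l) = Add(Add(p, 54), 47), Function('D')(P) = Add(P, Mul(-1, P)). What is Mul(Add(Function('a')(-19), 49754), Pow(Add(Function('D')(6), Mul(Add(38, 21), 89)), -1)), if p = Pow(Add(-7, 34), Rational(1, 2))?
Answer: Add(Rational(845, 89), Mul(Rational(3, 5251), Pow(3, Rational(1, 2)))) ≈ 9.4954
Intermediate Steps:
Function('D')(P) = 0
p = Mul(3, Pow(3, Rational(1, 2))) (p = Pow(27, Rational(1, 2)) = Mul(3, Pow(3, Rational(1, 2))) ≈ 5.1962)
Function('a')(l) = Add(101, Mul(3, Pow(3, Rational(1, 2)))) (Function('a')(l) = Add(Add(Mul(3, Pow(3, Rational(1, 2))), 54), 47) = Add(Add(54, Mul(3, Pow(3, Rational(1, 2)))), 47) = Add(101, Mul(3, Pow(3, Rational(1, 2)))))
Mul(Add(Function('a')(-19), 49754), Pow(Add(Function('D')(6), Mul(Add(38, 21), 89)), -1)) = Mul(Add(Add(101, Mul(3, Pow(3, Rational(1, 2)))), 49754), Pow(Add(0, Mul(Add(38, 21), 89)), -1)) = Mul(Add(49855, Mul(3, Pow(3, Rational(1, 2)))), Pow(Add(0, Mul(59, 89)), -1)) = Mul(Add(49855, Mul(3, Pow(3, Rational(1, 2)))), Pow(Add(0, 5251), -1)) = Mul(Add(49855, Mul(3, Pow(3, Rational(1, 2)))), Pow(5251, -1)) = Mul(Add(49855, Mul(3, Pow(3, Rational(1, 2)))), Rational(1, 5251)) = Add(Rational(845, 89), Mul(Rational(3, 5251), Pow(3, Rational(1, 2))))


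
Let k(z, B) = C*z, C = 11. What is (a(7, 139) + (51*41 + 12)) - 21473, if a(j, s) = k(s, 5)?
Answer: -17841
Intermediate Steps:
k(z, B) = 11*z
a(j, s) = 11*s
(a(7, 139) + (51*41 + 12)) - 21473 = (11*139 + (51*41 + 12)) - 21473 = (1529 + (2091 + 12)) - 21473 = (1529 + 2103) - 21473 = 3632 - 21473 = -17841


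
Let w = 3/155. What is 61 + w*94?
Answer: 9737/155 ≈ 62.819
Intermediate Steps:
w = 3/155 (w = 3*(1/155) = 3/155 ≈ 0.019355)
61 + w*94 = 61 + (3/155)*94 = 61 + 282/155 = 9737/155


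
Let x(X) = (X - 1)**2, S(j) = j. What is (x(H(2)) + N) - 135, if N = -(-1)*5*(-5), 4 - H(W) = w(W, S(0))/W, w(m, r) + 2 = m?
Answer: -151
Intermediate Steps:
w(m, r) = -2 + m
H(W) = 4 - (-2 + W)/W
x(X) = (-1 + X)**2
N = -25 (N = -1*(-5)*(-5) = 5*(-5) = -25)
(x(H(2)) + N) - 135 = ((-1 + (3 + 2/2))**2 - 25) - 135 = ((-1 + (3 + 2*(1/2)))**2 - 25) - 135 = ((-1 + (3 + 1))**2 - 25) - 135 = ((-1 + 4)**2 - 25) - 135 = (3**2 - 25) - 135 = (9 - 25) - 135 = -16 - 135 = -151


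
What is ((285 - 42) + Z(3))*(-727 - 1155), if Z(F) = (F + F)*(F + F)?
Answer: -525078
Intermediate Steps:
Z(F) = 4*F**2 (Z(F) = (2*F)*(2*F) = 4*F**2)
((285 - 42) + Z(3))*(-727 - 1155) = ((285 - 42) + 4*3**2)*(-727 - 1155) = (243 + 4*9)*(-1882) = (243 + 36)*(-1882) = 279*(-1882) = -525078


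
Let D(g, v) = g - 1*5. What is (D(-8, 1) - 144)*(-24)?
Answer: 3768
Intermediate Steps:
D(g, v) = -5 + g (D(g, v) = g - 5 = -5 + g)
(D(-8, 1) - 144)*(-24) = ((-5 - 8) - 144)*(-24) = (-13 - 144)*(-24) = -157*(-24) = 3768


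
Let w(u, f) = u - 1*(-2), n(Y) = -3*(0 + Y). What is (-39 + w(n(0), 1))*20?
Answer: -740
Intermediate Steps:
n(Y) = -3*Y
w(u, f) = 2 + u (w(u, f) = u + 2 = 2 + u)
(-39 + w(n(0), 1))*20 = (-39 + (2 - 3*0))*20 = (-39 + (2 + 0))*20 = (-39 + 2)*20 = -37*20 = -740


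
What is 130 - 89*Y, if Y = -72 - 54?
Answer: 11344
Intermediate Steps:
Y = -126
130 - 89*Y = 130 - 89*(-126) = 130 + 11214 = 11344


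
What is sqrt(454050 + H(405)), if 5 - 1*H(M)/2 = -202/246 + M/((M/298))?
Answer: sqrt(6860481702)/123 ≈ 673.40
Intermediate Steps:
H(M) = -71876/123 (H(M) = 10 - 2*(-202/246 + M/((M/298))) = 10 - 2*(-202*1/246 + M/((M*(1/298)))) = 10 - 2*(-101/123 + M/((M/298))) = 10 - 2*(-101/123 + M*(298/M)) = 10 - 2*(-101/123 + 298) = 10 - 2*36553/123 = 10 - 73106/123 = -71876/123)
sqrt(454050 + H(405)) = sqrt(454050 - 71876/123) = sqrt(55776274/123) = sqrt(6860481702)/123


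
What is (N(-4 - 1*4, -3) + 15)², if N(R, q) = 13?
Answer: 784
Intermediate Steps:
(N(-4 - 1*4, -3) + 15)² = (13 + 15)² = 28² = 784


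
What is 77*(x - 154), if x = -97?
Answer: -19327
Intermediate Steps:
77*(x - 154) = 77*(-97 - 154) = 77*(-251) = -19327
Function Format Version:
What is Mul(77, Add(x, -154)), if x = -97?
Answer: -19327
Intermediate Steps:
Mul(77, Add(x, -154)) = Mul(77, Add(-97, -154)) = Mul(77, -251) = -19327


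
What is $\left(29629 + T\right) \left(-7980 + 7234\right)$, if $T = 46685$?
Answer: $-56930244$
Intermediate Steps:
$\left(29629 + T\right) \left(-7980 + 7234\right) = \left(29629 + 46685\right) \left(-7980 + 7234\right) = 76314 \left(-746\right) = -56930244$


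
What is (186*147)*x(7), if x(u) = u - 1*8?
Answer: -27342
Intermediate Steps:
x(u) = -8 + u (x(u) = u - 8 = -8 + u)
(186*147)*x(7) = (186*147)*(-8 + 7) = 27342*(-1) = -27342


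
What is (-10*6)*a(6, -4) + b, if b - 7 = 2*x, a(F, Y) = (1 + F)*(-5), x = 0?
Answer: 2107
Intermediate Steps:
a(F, Y) = -5 - 5*F
b = 7 (b = 7 + 2*0 = 7 + 0 = 7)
(-10*6)*a(6, -4) + b = (-10*6)*(-5 - 5*6) + 7 = -60*(-5 - 30) + 7 = -60*(-35) + 7 = 2100 + 7 = 2107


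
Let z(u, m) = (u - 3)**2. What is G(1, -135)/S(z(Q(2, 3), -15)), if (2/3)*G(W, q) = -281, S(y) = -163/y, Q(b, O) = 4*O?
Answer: 68283/326 ≈ 209.46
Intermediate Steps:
z(u, m) = (-3 + u)**2
G(W, q) = -843/2 (G(W, q) = (3/2)*(-281) = -843/2)
G(1, -135)/S(z(Q(2, 3), -15)) = -843*(-(-3 + 4*3)**2/163)/2 = -843*(-(-3 + 12)**2/163)/2 = -843/(2*((-163/(9**2)))) = -843/(2*((-163/81))) = -843/(2*((-163*1/81))) = -843/(2*(-163/81)) = -843/2*(-81/163) = 68283/326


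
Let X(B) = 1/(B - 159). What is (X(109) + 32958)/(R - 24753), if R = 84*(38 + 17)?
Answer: -1647899/1006650 ≈ -1.6370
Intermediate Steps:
R = 4620 (R = 84*55 = 4620)
X(B) = 1/(-159 + B)
(X(109) + 32958)/(R - 24753) = (1/(-159 + 109) + 32958)/(4620 - 24753) = (1/(-50) + 32958)/(-20133) = (-1/50 + 32958)*(-1/20133) = (1647899/50)*(-1/20133) = -1647899/1006650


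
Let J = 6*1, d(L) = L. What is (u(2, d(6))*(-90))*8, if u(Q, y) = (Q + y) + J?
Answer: -10080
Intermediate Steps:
J = 6
u(Q, y) = 6 + Q + y (u(Q, y) = (Q + y) + 6 = 6 + Q + y)
(u(2, d(6))*(-90))*8 = ((6 + 2 + 6)*(-90))*8 = (14*(-90))*8 = -1260*8 = -10080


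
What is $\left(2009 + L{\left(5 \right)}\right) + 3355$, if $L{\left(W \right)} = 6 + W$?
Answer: $5375$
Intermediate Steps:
$\left(2009 + L{\left(5 \right)}\right) + 3355 = \left(2009 + \left(6 + 5\right)\right) + 3355 = \left(2009 + 11\right) + 3355 = 2020 + 3355 = 5375$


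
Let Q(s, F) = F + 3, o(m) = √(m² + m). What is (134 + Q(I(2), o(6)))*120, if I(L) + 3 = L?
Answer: 16440 + 120*√42 ≈ 17218.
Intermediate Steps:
I(L) = -3 + L
o(m) = √(m + m²)
Q(s, F) = 3 + F
(134 + Q(I(2), o(6)))*120 = (134 + (3 + √(6*(1 + 6))))*120 = (134 + (3 + √(6*7)))*120 = (134 + (3 + √42))*120 = (137 + √42)*120 = 16440 + 120*√42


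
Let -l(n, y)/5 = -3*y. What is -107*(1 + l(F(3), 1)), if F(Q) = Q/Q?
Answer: -1712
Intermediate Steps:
F(Q) = 1
l(n, y) = 15*y (l(n, y) = -(-15)*y = 15*y)
-107*(1 + l(F(3), 1)) = -107*(1 + 15*1) = -107*(1 + 15) = -107*16 = -1712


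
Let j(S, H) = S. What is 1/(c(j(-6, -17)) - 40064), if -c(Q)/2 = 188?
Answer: -1/40440 ≈ -2.4728e-5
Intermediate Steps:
c(Q) = -376 (c(Q) = -2*188 = -376)
1/(c(j(-6, -17)) - 40064) = 1/(-376 - 40064) = 1/(-40440) = -1/40440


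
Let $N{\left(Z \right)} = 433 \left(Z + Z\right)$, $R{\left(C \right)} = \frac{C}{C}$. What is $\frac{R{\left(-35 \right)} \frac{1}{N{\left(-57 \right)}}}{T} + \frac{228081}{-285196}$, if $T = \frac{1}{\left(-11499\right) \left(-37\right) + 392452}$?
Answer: $- \frac{122262310331}{7038922476} \approx -17.369$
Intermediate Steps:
$R{\left(C \right)} = 1$
$N{\left(Z \right)} = 866 Z$ ($N{\left(Z \right)} = 433 \cdot 2 Z = 866 Z$)
$T = \frac{1}{817915}$ ($T = \frac{1}{425463 + 392452} = \frac{1}{817915} \approx 1.2226 \cdot 10^{-6}$)
$\frac{R{\left(-35 \right)} \frac{1}{N{\left(-57 \right)}}}{T} + \frac{228081}{-285196} = 1 \frac{1}{866 \left(-57\right)} \frac{1}{\frac{1}{817915}} + \frac{228081}{-285196} = 1 \frac{1}{-49362} \cdot 817915 + 228081 \left(- \frac{1}{285196}\right) = 1 \left(- \frac{1}{49362}\right) 817915 - \frac{228081}{285196} = \left(- \frac{1}{49362}\right) 817915 - \frac{228081}{285196} = - \frac{817915}{49362} - \frac{228081}{285196} = - \frac{122262310331}{7038922476}$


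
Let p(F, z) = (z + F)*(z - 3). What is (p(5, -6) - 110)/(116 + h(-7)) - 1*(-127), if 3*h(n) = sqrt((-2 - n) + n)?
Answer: 7637509/60553 + 303*I*sqrt(2)/121106 ≈ 126.13 + 0.0035383*I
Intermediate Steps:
p(F, z) = (-3 + z)*(F + z) (p(F, z) = (F + z)*(-3 + z) = (-3 + z)*(F + z))
h(n) = I*sqrt(2)/3 (h(n) = sqrt((-2 - n) + n)/3 = sqrt(-2)/3 = (I*sqrt(2))/3 = I*sqrt(2)/3)
(p(5, -6) - 110)/(116 + h(-7)) - 1*(-127) = (((-6)**2 - 3*5 - 3*(-6) + 5*(-6)) - 110)/(116 + I*sqrt(2)/3) - 1*(-127) = ((36 - 15 + 18 - 30) - 110)/(116 + I*sqrt(2)/3) + 127 = (9 - 110)/(116 + I*sqrt(2)/3) + 127 = -101/(116 + I*sqrt(2)/3) + 127 = 127 - 101/(116 + I*sqrt(2)/3)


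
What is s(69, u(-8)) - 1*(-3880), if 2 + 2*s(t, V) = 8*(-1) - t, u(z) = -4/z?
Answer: 7681/2 ≈ 3840.5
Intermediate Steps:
s(t, V) = -5 - t/2 (s(t, V) = -1 + (8*(-1) - t)/2 = -1 + (-8 - t)/2 = -1 + (-4 - t/2) = -5 - t/2)
s(69, u(-8)) - 1*(-3880) = (-5 - 1/2*69) - 1*(-3880) = (-5 - 69/2) + 3880 = -79/2 + 3880 = 7681/2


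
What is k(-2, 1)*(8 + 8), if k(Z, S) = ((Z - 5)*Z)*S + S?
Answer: 240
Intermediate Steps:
k(Z, S) = S + S*Z*(-5 + Z) (k(Z, S) = ((-5 + Z)*Z)*S + S = (Z*(-5 + Z))*S + S = S*Z*(-5 + Z) + S = S + S*Z*(-5 + Z))
k(-2, 1)*(8 + 8) = (1*(1 + (-2)² - 5*(-2)))*(8 + 8) = (1*(1 + 4 + 10))*16 = (1*15)*16 = 15*16 = 240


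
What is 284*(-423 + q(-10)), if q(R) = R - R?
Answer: -120132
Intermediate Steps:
q(R) = 0
284*(-423 + q(-10)) = 284*(-423 + 0) = 284*(-423) = -120132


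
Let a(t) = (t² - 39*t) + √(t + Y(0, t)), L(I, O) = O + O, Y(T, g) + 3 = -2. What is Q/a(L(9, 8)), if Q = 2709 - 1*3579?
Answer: 320160/135413 + 870*√11/135413 ≈ 2.3856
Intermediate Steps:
Y(T, g) = -5 (Y(T, g) = -3 - 2 = -5)
L(I, O) = 2*O
Q = -870 (Q = 2709 - 3579 = -870)
a(t) = t² + √(-5 + t) - 39*t (a(t) = (t² - 39*t) + √(t - 5) = (t² - 39*t) + √(-5 + t) = t² + √(-5 + t) - 39*t)
Q/a(L(9, 8)) = -870/((2*8)² + √(-5 + 2*8) - 78*8) = -870/(16² + √(-5 + 16) - 39*16) = -870/(256 + √11 - 624) = -870/(-368 + √11)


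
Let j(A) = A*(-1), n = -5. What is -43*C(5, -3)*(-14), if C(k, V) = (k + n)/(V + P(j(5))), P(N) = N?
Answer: 0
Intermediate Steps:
j(A) = -A
C(k, V) = (-5 + k)/(-5 + V) (C(k, V) = (k - 5)/(V - 1*5) = (-5 + k)/(V - 5) = (-5 + k)/(-5 + V))
-43*C(5, -3)*(-14) = -43*(-5 + 5)/(-5 - 3)*(-14) = -43*0/(-8)*(-14) = -(-43)*0/8*(-14) = -43*0*(-14) = 0*(-14) = 0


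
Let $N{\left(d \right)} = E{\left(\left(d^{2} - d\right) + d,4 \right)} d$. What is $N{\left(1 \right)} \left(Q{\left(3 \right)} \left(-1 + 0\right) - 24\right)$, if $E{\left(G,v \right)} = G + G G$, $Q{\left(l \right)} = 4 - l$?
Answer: $-50$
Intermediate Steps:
$E{\left(G,v \right)} = G + G^{2}$
$N{\left(d \right)} = d^{3} \left(1 + d^{2}\right)$ ($N{\left(d \right)} = \left(\left(d^{2} - d\right) + d\right) \left(1 + \left(\left(d^{2} - d\right) + d\right)\right) d = d^{2} \left(1 + d^{2}\right) d = d^{3} \left(1 + d^{2}\right)$)
$N{\left(1 \right)} \left(Q{\left(3 \right)} \left(-1 + 0\right) - 24\right) = \left(1^{3} + 1^{5}\right) \left(\left(4 - 3\right) \left(-1 + 0\right) - 24\right) = \left(1 + 1\right) \left(\left(4 - 3\right) \left(-1\right) - 24\right) = 2 \left(1 \left(-1\right) - 24\right) = 2 \left(-1 - 24\right) = 2 \left(-25\right) = -50$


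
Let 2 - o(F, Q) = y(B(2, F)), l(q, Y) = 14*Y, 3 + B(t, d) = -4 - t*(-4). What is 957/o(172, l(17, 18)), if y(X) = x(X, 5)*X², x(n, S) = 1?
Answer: 957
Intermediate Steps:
B(t, d) = -7 + 4*t (B(t, d) = -3 + (-4 - t*(-4)) = -3 + (-4 - (-4)*t) = -3 + (-4 + 4*t) = -7 + 4*t)
y(X) = X² (y(X) = 1*X² = X²)
o(F, Q) = 1 (o(F, Q) = 2 - (-7 + 4*2)² = 2 - (-7 + 8)² = 2 - 1*1² = 2 - 1*1 = 2 - 1 = 1)
957/o(172, l(17, 18)) = 957/1 = 957*1 = 957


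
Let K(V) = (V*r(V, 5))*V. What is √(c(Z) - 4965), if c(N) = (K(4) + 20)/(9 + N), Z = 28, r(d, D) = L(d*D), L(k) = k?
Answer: 13*I*√40145/37 ≈ 70.397*I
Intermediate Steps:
r(d, D) = D*d (r(d, D) = d*D = D*d)
K(V) = 5*V³ (K(V) = (V*(5*V))*V = (5*V²)*V = 5*V³)
c(N) = 340/(9 + N) (c(N) = (5*4³ + 20)/(9 + N) = (5*64 + 20)/(9 + N) = (320 + 20)/(9 + N) = 340/(9 + N))
√(c(Z) - 4965) = √(340/(9 + 28) - 4965) = √(340/37 - 4965) = √(-183365/37) = 13*I*√40145/37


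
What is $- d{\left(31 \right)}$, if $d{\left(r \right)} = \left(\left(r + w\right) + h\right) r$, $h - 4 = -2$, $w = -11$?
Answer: $-682$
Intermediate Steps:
$h = 2$ ($h = 4 - 2 = 2$)
$d{\left(r \right)} = r \left(-9 + r\right)$ ($d{\left(r \right)} = \left(\left(r - 11\right) + 2\right) r = \left(\left(-11 + r\right) + 2\right) r = \left(-9 + r\right) r = r \left(-9 + r\right)$)
$- d{\left(31 \right)} = - 31 \left(-9 + 31\right) = - 31 \cdot 22 = \left(-1\right) 682 = -682$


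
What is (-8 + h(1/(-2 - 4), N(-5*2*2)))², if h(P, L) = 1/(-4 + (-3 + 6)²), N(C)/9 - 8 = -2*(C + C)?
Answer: 1521/25 ≈ 60.840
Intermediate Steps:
N(C) = 72 - 36*C (N(C) = 72 + 9*(-2*(C + C)) = 72 + 9*(-4*C) = 72 - 36*C)
h(P, L) = ⅕ (h(P, L) = 1/(-4 + 3²) = 1/(-4 + 9) = 1/5 = ⅕)
(-8 + h(1/(-2 - 4), N(-5*2*2)))² = (-8 + ⅕)² = (-39/5)² = 1521/25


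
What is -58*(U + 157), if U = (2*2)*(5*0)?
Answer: -9106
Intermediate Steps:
U = 0 (U = 4*0 = 0)
-58*(U + 157) = -58*(0 + 157) = -58*157 = -9106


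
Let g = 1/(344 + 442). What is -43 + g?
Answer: -33797/786 ≈ -42.999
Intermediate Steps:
g = 1/786 ≈ 0.0012723
-43 + g = -43 + 1/786 = -33797/786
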